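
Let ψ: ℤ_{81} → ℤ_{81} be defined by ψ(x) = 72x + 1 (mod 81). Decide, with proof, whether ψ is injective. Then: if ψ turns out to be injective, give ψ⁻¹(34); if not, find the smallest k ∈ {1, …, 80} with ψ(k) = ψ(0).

9

We have gcd(72, 81) = 9 > 1. Taking x_1 = 0 and x_2 = 9: ψ(0) = 1 and ψ(9) = 72·9 + 1 = 649 ≡ 1 (mod 81).
So ψ(0) = ψ(9) while 0 ≠ 9, hence ψ is not injective.
Since ψ is not injective, we find the least positive k with ψ(k) = ψ(0): this means 72k ≡ 0 (mod 81), i.e. 81 ∣ 72k. Since gcd(72, 81) = 9, dividing through by 9 this holds exactly when 9 ∣ 8k, and as gcd(8, 9) = 1, exactly when 9 ∣ k.
The smallest positive such k is 9.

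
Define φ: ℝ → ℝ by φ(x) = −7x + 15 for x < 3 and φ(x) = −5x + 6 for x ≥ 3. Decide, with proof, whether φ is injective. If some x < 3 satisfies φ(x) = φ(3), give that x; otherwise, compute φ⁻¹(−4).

19/7

Both pieces are strictly decreasing (slopes −7 and −5), so each is injective on its own interval.
The left piece maps (−∞, 3) onto (−6, ∞); the right piece maps [3, ∞) onto (−∞, −9].
These images are disjoint, so no value is attained by both pieces. Therefore φ is injective.
Because the two images are disjoint, no x < 3 has φ(x) = φ(3), so we compute φ⁻¹(−4): −4 lies in (−6, ∞), so solve −7x + 15 = −4: x = (−4 − 15)/(−7) = 19/7.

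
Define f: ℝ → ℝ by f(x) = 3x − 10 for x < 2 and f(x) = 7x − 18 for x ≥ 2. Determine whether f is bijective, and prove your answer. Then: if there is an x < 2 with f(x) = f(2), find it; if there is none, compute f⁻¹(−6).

4/3

Both pieces are strictly increasing (slopes 3 and 7), so each is injective on its own interval.
The left piece maps (−∞, 2) onto (−∞, −4); the right piece maps [2, ∞) onto [−4, ∞).
Since −4 = −4, the images partition ℝ: f is injective and surjective, hence bijective.
Because the two images are disjoint, no x < 2 has f(x) = f(2), so we compute f⁻¹(−6): −6 lies in (−∞, −4), so solve 3x − 10 = −6: x = (−6 + 10)/3 = 4/3.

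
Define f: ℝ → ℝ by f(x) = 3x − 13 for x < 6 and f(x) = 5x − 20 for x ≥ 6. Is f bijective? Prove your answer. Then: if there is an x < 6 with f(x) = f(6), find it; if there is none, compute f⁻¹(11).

Both pieces are strictly increasing (slopes 3 and 5), so each is injective on its own interval.
The left piece maps (−∞, 6) onto (−∞, 5); the right piece maps [6, ∞) onto [10, ∞).
The images leave a gap (5 has no preimage), so f is not surjective, hence not bijective.
Because the two images are disjoint, no x < 6 has f(x) = f(6), so we compute f⁻¹(11): 11 lies in [10, ∞), so solve 5x − 20 = 11: x = (11 + 20)/5 = 31/5.

31/5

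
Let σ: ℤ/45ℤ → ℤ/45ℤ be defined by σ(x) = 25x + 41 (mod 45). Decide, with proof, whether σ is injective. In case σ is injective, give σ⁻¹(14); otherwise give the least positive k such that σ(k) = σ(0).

9

We have gcd(25, 45) = 5 > 1. Taking a = 0 and b = 9: σ(0) = 41 and σ(9) = 25·9 + 41 = 266 ≡ 41 (mod 45).
So σ(0) = σ(9) while 0 ≠ 9, hence σ is not injective.
Since σ is not injective, we find the least positive k with σ(k) = σ(0): this means 25k ≡ 0 (mod 45), i.e. 45 ∣ 25k. Since gcd(25, 45) = 5, dividing through by 5 this holds exactly when 9 ∣ 5k, and as gcd(5, 9) = 1, exactly when 9 ∣ k.
The smallest positive such k is 9.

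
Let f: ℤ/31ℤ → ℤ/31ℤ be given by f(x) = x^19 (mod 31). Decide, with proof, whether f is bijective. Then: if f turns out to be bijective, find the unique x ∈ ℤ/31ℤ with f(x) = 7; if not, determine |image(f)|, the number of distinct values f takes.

Since 31 is prime, the nonzero elements of ℤ/31ℤ form a cyclic group of order 30.
As gcd(19, 30) = 1, raising to the 19th power is a bijection on this group: if u^19 ≡ v^19 then (uv^{−1})^19 = 1, and the only element of order dividing gcd(19, 30) = 1 is 1, so u = v.
With f(0) = 0 this makes f injective on all of ℤ/31ℤ, hence bijective (finite equal-size domain and codomain). In particular f is bijective.
Since f is bijective, we find the preimage of 7. The inverse of x ↦ x^19 on (ℤ/31ℤ)^× is x ↦ x^19, because 19·19 = 361 = 12·30 + 1 ≡ 1 (mod 30) and x^{30} = 1 for x ≠ 0 (Fermat). So f⁻¹(7) = 7^19 mod 31.
Repeated squaring mod 31: 7^1 ≡ 7, 7^2 ≡ 7² = 49 ≡ 18, 7^4 ≡ 18² = 324 ≡ 14, 7^8 ≡ 14² = 196 ≡ 10, 7^16 ≡ 10² = 100 ≡ 7. Since 19 = 16 + 2 + 1, 7^19 ≡ 7·18·7: 7·18 = 126 ≡ 2, then 2·7 = 14. So 7^19 ≡ 14 (mod 31).
Hence f⁻¹(7) = 14.

14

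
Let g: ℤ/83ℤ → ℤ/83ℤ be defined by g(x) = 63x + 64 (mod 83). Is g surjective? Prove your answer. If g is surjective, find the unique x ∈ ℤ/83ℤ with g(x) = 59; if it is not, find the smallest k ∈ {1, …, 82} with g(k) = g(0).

21

Since gcd(63, 83) = 1, 63 is invertible modulo 83. Euclid's algorithm: 83 = 1·63 + 20, 63 = 3·20 + 3, 20 = 6·3 + 2, 3 = 1·2 + 1; back-substituting gives 1 = 29·63 − 22·83, so 63⁻¹ ≡ 29 (mod 83).
Then y ↦ 29(y − 64) is a two-sided inverse to g, so every y ∈ ℤ/83ℤ has a preimage.
Hence g is surjective.
Since g is surjective, we find g⁻¹(59): we need 63x ≡ 59 − 64 ≡ 78 (mod 83). Using 63⁻¹ = 29: x ≡ 29·78 = 2262 = 27·83 + 21, so x = 21.
Check: g(21) = 63·21 + 64 = 1387 = 16·83 + 59 ≡ 59 (mod 83).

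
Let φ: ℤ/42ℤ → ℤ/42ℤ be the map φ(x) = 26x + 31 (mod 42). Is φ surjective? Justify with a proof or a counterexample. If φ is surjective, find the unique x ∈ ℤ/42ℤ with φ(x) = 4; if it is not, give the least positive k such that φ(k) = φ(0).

21

Since gcd(26, 42) = 2, we have 26x ≡ 0 (mod 2) for all x, so φ(x) ≡ 1 (mod 2).
But 0 ≢ 1 (mod 2), so 0 ∈ ℤ/42ℤ has no preimage. Thus φ is not surjective.
Since φ is not surjective, we find the least positive k with φ(k) = φ(0): this means 26k ≡ 0 (mod 42), i.e. 42 ∣ 26k. Since gcd(26, 42) = 2, dividing through by 2 this holds exactly when 21 ∣ 13k, and as gcd(13, 21) = 1, exactly when 21 ∣ k.
The smallest positive such k is 21.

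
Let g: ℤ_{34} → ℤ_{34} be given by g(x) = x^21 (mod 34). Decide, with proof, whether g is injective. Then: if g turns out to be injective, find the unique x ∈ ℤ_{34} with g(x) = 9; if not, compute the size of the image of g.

Computing x^21 mod 34 for each x (by repeated squaring, reducing mod 34 at every step), the values g(0), g(1), …, g(33) are: 0, 1, 32, 5, 4, 31, 24, 11, 26, 25, 6, 27, 20, 13, 12, 19, 16, 17, 18, 15, 22, 21, 14, 7, 28, 9, 8, 23, 10, 3, 30, 29, 2, 33.
Every element of ℤ_{34} appears exactly once in this list, so g is a bijection, and in particular injective.
Since g is injective, we read off the preimage of 9 from the same table: g(25) = 9, so g⁻¹(9) = 25.

25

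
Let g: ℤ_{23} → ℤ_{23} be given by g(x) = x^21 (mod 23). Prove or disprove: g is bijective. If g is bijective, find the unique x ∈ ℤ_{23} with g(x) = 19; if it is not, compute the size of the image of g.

17

Since 23 is prime, the nonzero elements of ℤ_{23} form a cyclic group of order 22.
As gcd(21, 22) = 1, raising to the 21st power is a bijection on this group: if u^21 ≡ v^21 then (uv^{−1})^21 = 1, and the only element of order dividing gcd(21, 22) = 1 is 1, so u = v.
With g(0) = 0 this makes g injective on all of ℤ_{23}, hence bijective (finite equal-size domain and codomain). In particular g is bijective.
Since g is bijective, we find the preimage of 19. The inverse of x ↦ x^21 on (ℤ_{23})^× is x ↦ x^21, because 21·21 = 441 = 20·22 + 1 ≡ 1 (mod 22) and x^{22} = 1 for x ≠ 0 (Fermat). So g⁻¹(19) = 19^21 mod 23.
Repeated squaring mod 23: 19^1 ≡ 19, 19^2 ≡ 19² = 361 ≡ 16, 19^4 ≡ 16² = 256 ≡ 3, 19^8 ≡ 3² = 9, 19^16 ≡ 9² = 81 ≡ 12. Since 21 = 16 + 4 + 1, 19^21 ≡ 12·3·19: 12·3 = 36 ≡ 13, then 13·19 = 247 ≡ 17. So 19^21 ≡ 17 (mod 23).
Hence g⁻¹(19) = 17.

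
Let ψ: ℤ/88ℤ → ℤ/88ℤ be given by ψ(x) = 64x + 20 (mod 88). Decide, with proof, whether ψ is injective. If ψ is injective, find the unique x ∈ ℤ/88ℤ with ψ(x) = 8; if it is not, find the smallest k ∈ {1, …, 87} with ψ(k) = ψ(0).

11

We have gcd(64, 88) = 8 > 1. Taking x_1 = 0 and x_2 = 11: ψ(0) = 20 and ψ(11) = 64·11 + 20 = 724 ≡ 20 (mod 88).
So ψ(0) = ψ(11) while 0 ≠ 11, therefore ψ is not injective.
Since ψ is not injective, we find the least positive k with ψ(k) = ψ(0): this means 64k ≡ 0 (mod 88), i.e. 88 ∣ 64k. Since gcd(64, 88) = 8, dividing through by 8 this holds exactly when 11 ∣ 8k, and as gcd(8, 11) = 1, exactly when 11 ∣ k.
The smallest positive such k is 11.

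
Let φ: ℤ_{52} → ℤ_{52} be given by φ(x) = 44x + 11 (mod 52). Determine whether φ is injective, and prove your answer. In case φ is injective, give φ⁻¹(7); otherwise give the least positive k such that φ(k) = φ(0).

13

We have gcd(44, 52) = 4 > 1. Taking x_1 = 0 and x_2 = 13: φ(0) = 11 and φ(13) = 44·13 + 11 = 583 ≡ 11 (mod 52).
So φ(0) = φ(13) while 0 ≠ 13, therefore φ is not injective.
Since φ is not injective, we find the least positive k with φ(k) = φ(0): this means 44k ≡ 0 (mod 52), i.e. 52 ∣ 44k. Since gcd(44, 52) = 4, dividing through by 4 this holds exactly when 13 ∣ 11k, and as gcd(11, 13) = 1, exactly when 13 ∣ k.
The smallest positive such k is 13.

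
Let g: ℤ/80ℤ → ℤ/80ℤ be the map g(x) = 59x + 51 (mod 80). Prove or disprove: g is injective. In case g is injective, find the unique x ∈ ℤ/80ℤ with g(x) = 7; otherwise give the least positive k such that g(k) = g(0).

44

Recall that g is injective when g(s) = g(t) forces s = t.
If g(s) = g(t), then 59s ≡ 59t (mod 80). Because gcd(59, 80) = 1, we may cancel 59 to get s ≡ t (mod 80).
Therefore g is injective.
We now compute 59⁻¹ mod 80 explicitly. Euclid's algorithm: 80 = 1·59 + 21, 59 = 2·21 + 17, 21 = 1·17 + 4, 17 = 4·4 + 1; back-substituting gives 1 = 19·59 − 14·80, so 59⁻¹ ≡ 19 (mod 80).
Since g is injective, we compute g⁻¹(7): solve 59x + 51 ≡ 7 (mod 80), i.e. 59x ≡ 36 (mod 80).
Multiplying by 59⁻¹ = 19 gives x ≡ 19·36 = 684 = 8·80 + 44 ≡ 44 (mod 80).
Check: g(44) = 59·44 + 51 = 2647 = 33·80 + 7 ≡ 7 (mod 80).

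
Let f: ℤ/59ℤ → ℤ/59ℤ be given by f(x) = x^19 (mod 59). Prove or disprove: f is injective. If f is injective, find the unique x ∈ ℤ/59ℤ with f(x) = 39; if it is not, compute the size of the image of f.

Since 59 is prime, the nonzero elements of ℤ/59ℤ form a cyclic group of order 58.
As gcd(19, 58) = 1, raising to the 19th power is a bijection on this group: if s^19 ≡ t^19 then (st^{−1})^19 = 1, and the only element of order dividing gcd(19, 58) = 1 is 1, so s = t.
With f(0) = 0 this makes f injective on all of ℤ/59ℤ, hence bijective (finite equal-size domain and codomain). In particular f is injective.
Since f is injective, we find the preimage of 39. The inverse of x ↦ x^19 on (ℤ/59ℤ)^× is x ↦ x^55, because 19·55 = 1045 = 18·58 + 1 ≡ 1 (mod 58) and x^{58} = 1 for x ≠ 0 (Fermat). So f⁻¹(39) = 39^55 mod 59.
Repeated squaring mod 59: 39^1 ≡ 39, 39^2 ≡ 39² = 1521 ≡ 46, 39^4 ≡ 46² = 2116 ≡ 51, 39^8 ≡ 51² = 2601 ≡ 5, 39^16 ≡ 5² = 25, 39^32 ≡ 25² = 625 ≡ 35. Since 55 = 32 + 16 + 4 + 2 + 1, 39^55 ≡ 35·25·51·46·39: 35·25 = 875 ≡ 49, then 49·51 = 2499 ≡ 21, then 21·46 = 966 ≡ 22, then 22·39 = 858 ≡ 32. So 39^55 ≡ 32 (mod 59).
Hence f⁻¹(39) = 32.

32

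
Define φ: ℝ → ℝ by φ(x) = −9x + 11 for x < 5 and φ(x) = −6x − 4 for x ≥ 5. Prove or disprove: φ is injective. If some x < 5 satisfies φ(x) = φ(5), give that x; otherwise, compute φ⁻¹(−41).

Both pieces are strictly decreasing (slopes −9 and −6), so each is injective on its own interval.
The left piece maps (−∞, 5) onto (−34, ∞); the right piece maps [5, ∞) onto (−∞, −34].
These images are disjoint, so no value is attained by both pieces. Thus φ is injective.
Because the two images are disjoint, no x < 5 has φ(x) = φ(5), so we compute φ⁻¹(−41): −41 lies in (−∞, −34], so solve −6x − 4 = −41: x = (−41 + 4)/(−6) = 37/6.

37/6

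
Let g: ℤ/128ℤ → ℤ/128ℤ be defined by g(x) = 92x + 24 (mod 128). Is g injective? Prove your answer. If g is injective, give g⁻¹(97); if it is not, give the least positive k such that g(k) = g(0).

Recall that injectivity means: for all u, v in the domain, g(u) = g(v) implies u = v.
We have gcd(92, 128) = 4 > 1. Taking u = 0 and v = 32: g(0) = 24 and g(32) = 92·32 + 24 = 2968 ≡ 24 (mod 128).
So g(0) = g(32) while 0 ≠ 32, hence g is not injective.
Since g is not injective, we find the least positive k with g(k) = g(0): this means 92k ≡ 0 (mod 128), i.e. 128 ∣ 92k. Since gcd(92, 128) = 4, dividing through by 4 this holds exactly when 32 ∣ 23k, and as gcd(23, 32) = 1, exactly when 32 ∣ k.
The smallest positive such k is 32.

32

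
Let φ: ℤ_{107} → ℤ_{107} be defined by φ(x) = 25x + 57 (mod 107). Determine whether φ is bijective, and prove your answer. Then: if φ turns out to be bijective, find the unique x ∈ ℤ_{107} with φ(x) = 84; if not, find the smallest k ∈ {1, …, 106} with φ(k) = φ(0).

By definition, φ is injective if φ(x_1) = φ(x_2) implies x_1 = x_2.
If φ(x_1) = φ(x_2), then 25x_1 ≡ 25x_2 (mod 107). Because gcd(25, 107) = 1, we may cancel 25 to get x_1 ≡ x_2 (mod 107).
We now compute 25⁻¹ mod 107 explicitly. Euclid's algorithm: 107 = 4·25 + 7, 25 = 3·7 + 4, 7 = 1·4 + 3, 4 = 1·3 + 1; back-substituting gives 1 = 30·25 − 7·107, so 25⁻¹ ≡ 30 (mod 107).
Then y ↦ 30(y − 57) is a two-sided inverse to φ, so every y ∈ ℤ_{107} has a preimage.
So φ is bijective.
Since φ is bijective, we find φ⁻¹(84): we need 25x ≡ 84 − 57 ≡ 27 (mod 107). Using 25⁻¹ = 30: x ≡ 30·27 = 810 = 7·107 + 61, so x = 61.
Check: φ(61) = 25·61 + 57 = 1582 = 14·107 + 84 ≡ 84 (mod 107).

61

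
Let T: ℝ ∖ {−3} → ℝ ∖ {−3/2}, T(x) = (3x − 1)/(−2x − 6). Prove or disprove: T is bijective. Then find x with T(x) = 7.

-41/17

Suppose T(x_1) = T(x_2). Cross-multiplying: (3x_1 − 1)(−2x_2 − 6) = (3x_2 − 1)(−2x_1 − 6).
Expanding both sides and cancelling the symmetric terms leaves −20·(x_1 − x_2) = 0. Since −20 ≠ 0, x_1 = x_2. Thus T is injective.
For any y ≠ −3/2, solving y(−2x − 6) = 3x − 1 for x gives a well-defined x ≠ −3. So T is surjective.
Thus T is bijective.
Solving T(x) = 7: cross-multiplying gives 3x − 1 = 7(−2x − 6), which rearranges to 17x = −41, so x = −41/17.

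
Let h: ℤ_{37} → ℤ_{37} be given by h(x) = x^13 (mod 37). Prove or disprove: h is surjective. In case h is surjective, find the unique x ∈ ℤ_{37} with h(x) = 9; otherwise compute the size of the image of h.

16

Since 37 is prime, the nonzero elements of ℤ_{37} form a cyclic group of order 36.
As gcd(13, 36) = 1, raising to the 13th power is a bijection on this group: if s^13 ≡ t^13 then (st^{−1})^13 = 1, and the only element of order dividing gcd(13, 36) = 1 is 1, so s = t.
With h(0) = 0 this makes h injective on all of ℤ_{37}, hence bijective (finite equal-size domain and codomain). In particular h is surjective.
Since h is surjective, we find the preimage of 9. The inverse of x ↦ x^13 on (ℤ_{37})^× is x ↦ x^25, because 13·25 = 325 = 9·36 + 1 ≡ 1 (mod 36) and x^{36} = 1 for x ≠ 0 (Fermat). So h⁻¹(9) = 9^25 mod 37.
Repeated squaring mod 37: 9^1 ≡ 9, 9^2 ≡ 9² = 81 ≡ 7, 9^4 ≡ 7² = 49 ≡ 12, 9^8 ≡ 12² = 144 ≡ 33, 9^16 ≡ 33² = 1089 ≡ 16. Since 25 = 16 + 8 + 1, 9^25 ≡ 16·33·9: 16·33 = 528 ≡ 10, then 10·9 = 90 ≡ 16. So 9^25 ≡ 16 (mod 37).
Hence h⁻¹(9) = 16.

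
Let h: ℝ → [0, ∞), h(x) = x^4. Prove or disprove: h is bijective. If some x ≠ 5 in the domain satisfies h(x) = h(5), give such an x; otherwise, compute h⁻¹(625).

h(5) = 625 = (−5)^4 = h(−5) (since 4 is even), with 5 ≠ −5. So h is not injective, hence not bijective.
For the follow-up, such an x exists: taking x = −5 ∈ ℝ gives h(−5) = 625 = h(5) with −5 ≠ 5.

-5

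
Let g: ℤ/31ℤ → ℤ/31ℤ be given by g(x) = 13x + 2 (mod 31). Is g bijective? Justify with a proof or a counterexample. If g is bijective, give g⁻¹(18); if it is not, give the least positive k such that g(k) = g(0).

6

Suppose g(a) = g(b) in ℤ/31ℤ. Then 13a + 2 ≡ 13b + 2 (mod 31), therefore 13(a − b) ≡ 0 (mod 31).
Since gcd(13, 31) = 1, 13 is invertible modulo 31, thus a − b ≡ 0 (mod 31), i.e. a = b.
We now compute 13⁻¹ mod 31 explicitly. Euclid's algorithm: 31 = 2·13 + 5, 13 = 2·5 + 3, 5 = 1·3 + 2, 3 = 1·2 + 1; back-substituting gives 1 = 12·13 − 5·31, so 13⁻¹ ≡ 12 (mod 31).
Then y ↦ 12(y − 2) is a two-sided inverse to g, so every y ∈ ℤ/31ℤ has a preimage.
Hence g is bijective.
Since g is bijective, we find g⁻¹(18): we need 13x ≡ 18 − 2 ≡ 16 (mod 31). Using 13⁻¹ = 12: x ≡ 12·16 = 192 = 6·31 + 6, so x = 6.
Check: g(6) = 13·6 + 2 = 80 = 2·31 + 18 ≡ 18 (mod 31).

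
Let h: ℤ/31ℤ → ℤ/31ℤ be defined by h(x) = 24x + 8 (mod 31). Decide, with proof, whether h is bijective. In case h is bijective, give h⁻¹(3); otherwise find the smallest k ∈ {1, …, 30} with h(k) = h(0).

If h(a) = h(b), then 24a ≡ 24b (mod 31). Because gcd(24, 31) = 1, we may cancel 24 to get a ≡ b (mod 31).
We now compute 24⁻¹ mod 31 explicitly. Euclid's algorithm: 31 = 1·24 + 7, 24 = 3·7 + 3, 7 = 2·3 + 1; back-substituting gives 1 = 22·24 − 17·31, so 24⁻¹ ≡ 22 (mod 31).
For any y ∈ ℤ/31ℤ, x = 22(y − 8) mod 31 satisfies h(x) = 24·22(y − 8) + 8 ≡ y (since 24·22 ≡ 1 mod 31). So every y has a preimage.
Therefore h is bijective.
Since h is bijective, we find h⁻¹(3): we need 24x ≡ 3 − 8 ≡ 26 (mod 31). Using 24⁻¹ = 22: x ≡ 22·26 = 572 = 18·31 + 14, so x = 14.
Check: h(14) = 24·14 + 8 = 344 = 11·31 + 3 ≡ 3 (mod 31).

14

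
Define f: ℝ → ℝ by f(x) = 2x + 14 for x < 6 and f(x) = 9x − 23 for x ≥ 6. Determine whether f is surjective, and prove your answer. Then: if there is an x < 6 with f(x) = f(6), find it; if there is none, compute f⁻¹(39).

62/9

Both pieces are strictly increasing (slopes 2 and 9), so each is injective on its own interval.
The left piece maps (−∞, 6) onto (−∞, 26); the right piece maps [6, ∞) onto [31, ∞).
The union (−∞, 26) ∪ [31, ∞) omits the interval between 26 and 31; in particular 26 has no preimage. So f is not surjective.
Because the two images are disjoint, no x < 6 has f(x) = f(6), so we compute f⁻¹(39): 39 lies in [31, ∞), so solve 9x − 23 = 39: x = (39 + 23)/9 = 62/9.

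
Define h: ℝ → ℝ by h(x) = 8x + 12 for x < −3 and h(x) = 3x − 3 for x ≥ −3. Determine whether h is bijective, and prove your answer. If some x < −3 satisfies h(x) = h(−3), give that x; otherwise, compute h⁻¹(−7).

-4/3

Both pieces are strictly increasing (slopes 8 and 3), so each is injective on its own interval.
The left piece maps (−∞, −3) onto (−∞, −12); the right piece maps [−3, ∞) onto [−12, ∞).
Since −12 = −12, the images partition ℝ: h is injective and surjective, hence bijective.
Because the two images are disjoint, no x < −3 has h(x) = h(−3), so we compute h⁻¹(−7): −7 lies in [−12, ∞), so solve 3x − 3 = −7: x = (−7 + 3)/3 = −4/3.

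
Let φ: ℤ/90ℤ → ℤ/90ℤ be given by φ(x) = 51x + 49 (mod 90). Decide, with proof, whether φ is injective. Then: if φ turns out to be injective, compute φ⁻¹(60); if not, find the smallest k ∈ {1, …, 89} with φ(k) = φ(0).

We have gcd(51, 90) = 3 > 1. Taking s = 0 and t = 30: φ(0) = 49 and φ(30) = 51·30 + 49 = 1579 ≡ 49 (mod 90).
So φ(0) = φ(30) while 0 ≠ 30, thus φ is not injective.
Since φ is not injective, we find the least positive k with φ(k) = φ(0): this means 51k ≡ 0 (mod 90), i.e. 90 ∣ 51k. Since gcd(51, 90) = 3, dividing through by 3 this holds exactly when 30 ∣ 17k, and as gcd(17, 30) = 1, exactly when 30 ∣ k.
The smallest positive such k is 30.

30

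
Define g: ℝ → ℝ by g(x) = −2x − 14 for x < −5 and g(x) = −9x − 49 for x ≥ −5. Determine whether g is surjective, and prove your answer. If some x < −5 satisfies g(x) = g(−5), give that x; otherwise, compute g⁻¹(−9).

Both pieces are strictly decreasing (slopes −2 and −9), so each is injective on its own interval.
The left piece maps (−∞, −5) onto (−4, ∞); the right piece maps [−5, ∞) onto (−∞, −4].
These images together cover ℝ, so g is surjective.
Because the two images are disjoint, no x < −5 has g(x) = g(−5), so we compute g⁻¹(−9): −9 lies in (−∞, −4], so solve −9x − 49 = −9: x = (−9 + 49)/(−9) = −40/9.

-40/9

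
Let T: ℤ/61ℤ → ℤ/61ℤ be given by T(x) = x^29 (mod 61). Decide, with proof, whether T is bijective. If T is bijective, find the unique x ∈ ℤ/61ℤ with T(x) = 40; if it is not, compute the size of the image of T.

Since 61 is prime, the nonzero elements of ℤ/61ℤ form a cyclic group of order 60.
As gcd(29, 60) = 1, raising to the 29th power is a bijection on this group: if a^29 ≡ b^29 then (ab^{−1})^29 = 1, and the only element of order dividing gcd(29, 60) = 1 is 1, so a = b.
With T(0) = 0 this makes T injective on all of ℤ/61ℤ, hence bijective (finite equal-size domain and codomain). In particular T is bijective.
Since T is bijective, we find the preimage of 40. The inverse of x ↦ x^29 on (ℤ/61ℤ)^× is x ↦ x^29, because 29·29 = 841 = 14·60 + 1 ≡ 1 (mod 60) and x^{60} = 1 for x ≠ 0 (Fermat). So T⁻¹(40) = 40^29 mod 61.
Repeated squaring mod 61: 40^1 ≡ 40, 40^2 ≡ 40² = 1600 ≡ 14, 40^4 ≡ 14² = 196 ≡ 13, 40^8 ≡ 13² = 169 ≡ 47, 40^16 ≡ 47² = 2209 ≡ 13. Since 29 = 16 + 8 + 4 + 1, 40^29 ≡ 13·47·13·40: 13·47 = 611 ≡ 1, then 1·13 = 13, then 13·40 = 520 ≡ 32. So 40^29 ≡ 32 (mod 61).
Hence T⁻¹(40) = 32.

32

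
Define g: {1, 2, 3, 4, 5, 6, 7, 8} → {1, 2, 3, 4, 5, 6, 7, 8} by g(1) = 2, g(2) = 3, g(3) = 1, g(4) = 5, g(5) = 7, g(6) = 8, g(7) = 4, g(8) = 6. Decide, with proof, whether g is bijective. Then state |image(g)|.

8

The values 2, 3, 1, 5, 7, 8, 4, 6 are a permutation of {1, 2, 3, 4, 5, 6, 7, 8}: each element appears exactly once.
So g is injective and surjective, hence bijective.
The image of g is {1, 2, 3, 4, 5, 6, 7, 8}, which has 8 elements.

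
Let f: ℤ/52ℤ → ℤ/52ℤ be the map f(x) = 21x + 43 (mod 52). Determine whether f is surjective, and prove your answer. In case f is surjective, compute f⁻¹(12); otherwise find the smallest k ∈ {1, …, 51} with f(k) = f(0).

Since gcd(21, 52) = 1, 21 is invertible modulo 52. Euclid's algorithm: 52 = 2·21 + 10, 21 = 2·10 + 1; back-substituting gives 1 = 5·21 − 2·52, so 21⁻¹ ≡ 5 (mod 52).
Then y ↦ 5(y − 43) is a two-sided inverse to f, so every y ∈ ℤ/52ℤ has a preimage.
Hence f is surjective.
Since f is surjective, we find f⁻¹(12): we need 21x ≡ 12 − 43 ≡ 21 (mod 52). Using 21⁻¹ = 5: x ≡ 5·21 = 105 = 2·52 + 1, so x = 1.
Check: f(1) = 21·1 + 43 = 64 = 1·52 + 12 ≡ 12 (mod 52).

1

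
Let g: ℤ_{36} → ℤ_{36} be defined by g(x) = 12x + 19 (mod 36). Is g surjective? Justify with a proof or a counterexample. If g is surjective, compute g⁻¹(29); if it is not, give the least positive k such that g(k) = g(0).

3

Recall that surjectivity means every element of the codomain has a preimage under g.
Since gcd(12, 36) = 12, we have 12x ≡ 0 (mod 12) for all x, so g(x) ≡ 7 (mod 12).
But 0 ≢ 7 (mod 12), so 0 ∈ ℤ_{36} has no preimage. Therefore g is not surjective.
Since g is not surjective, we find the least positive k with g(k) = g(0): this means 12k ≡ 0 (mod 36), i.e. 36 ∣ 12k. Since gcd(12, 36) = 12, dividing through by 12 this holds exactly when 3 ∣ k.
The smallest positive such k is 3.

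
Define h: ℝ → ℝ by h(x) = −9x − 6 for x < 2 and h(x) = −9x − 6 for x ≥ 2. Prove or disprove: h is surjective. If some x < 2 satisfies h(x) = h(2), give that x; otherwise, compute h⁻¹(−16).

10/9

Both pieces are strictly decreasing (slopes −9 and −9), so each is injective on its own interval.
The left piece maps (−∞, 2) onto (−24, ∞); the right piece maps [2, ∞) onto (−∞, −24].
These images together cover ℝ, so h is surjective.
Because the two images are disjoint, no x < 2 has h(x) = h(2), so we compute h⁻¹(−16): −16 lies in (−24, ∞), so solve −9x − 6 = −16: x = (−16 + 6)/(−9) = 10/9.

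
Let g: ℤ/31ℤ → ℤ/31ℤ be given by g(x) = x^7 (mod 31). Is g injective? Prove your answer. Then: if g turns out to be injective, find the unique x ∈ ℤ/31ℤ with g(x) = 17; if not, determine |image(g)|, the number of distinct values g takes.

Since 31 is prime, the nonzero elements of ℤ/31ℤ form a cyclic group of order 30.
As gcd(7, 30) = 1, raising to the 7th power is a bijection on this group: if x_1^7 ≡ x_2^7 then (x_1x_2^{−1})^7 = 1, and the only element of order dividing gcd(7, 30) = 1 is 1, so x_1 = x_2.
With g(0) = 0 this makes g injective on all of ℤ/31ℤ, hence bijective (finite equal-size domain and codomain). In particular g is injective.
Since g is injective, we find the preimage of 17. The inverse of x ↦ x^7 on (ℤ/31ℤ)^× is x ↦ x^13, because 7·13 = 91 = 3·30 + 1 ≡ 1 (mod 30) and x^{30} = 1 for x ≠ 0 (Fermat). So g⁻¹(17) = 17^13 mod 31.
Repeated squaring mod 31: 17^1 ≡ 17, 17^2 ≡ 17² = 289 ≡ 10, 17^4 ≡ 10² = 100 ≡ 7, 17^8 ≡ 7² = 49 ≡ 18. Since 13 = 8 + 4 + 1, 17^13 ≡ 18·7·17: 18·7 = 126 ≡ 2, then 2·17 = 34 ≡ 3. So 17^13 ≡ 3 (mod 31).
Hence g⁻¹(17) = 3.

3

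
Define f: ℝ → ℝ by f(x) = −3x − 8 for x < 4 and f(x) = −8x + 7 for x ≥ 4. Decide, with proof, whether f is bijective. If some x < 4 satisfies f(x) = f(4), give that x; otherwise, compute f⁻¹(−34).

Both pieces are strictly decreasing (slopes −3 and −8), so each is injective on its own interval.
The left piece maps (−∞, 4) onto (−20, ∞); the right piece maps [4, ∞) onto (−∞, −25].
The images leave a gap (−20 has no preimage), so f is not surjective, hence not bijective.
Because the two images are disjoint, no x < 4 has f(x) = f(4), so we compute f⁻¹(−34): −34 lies in (−∞, −25], so solve −8x + 7 = −34: x = (−34 − 7)/(−8) = 41/8.

41/8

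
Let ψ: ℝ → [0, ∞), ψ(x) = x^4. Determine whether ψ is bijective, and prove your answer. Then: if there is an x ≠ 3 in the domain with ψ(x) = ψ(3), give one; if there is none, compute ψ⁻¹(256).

ψ(3) = 81 = (−3)^4 = ψ(−3) (since 4 is even), with 3 ≠ −3. So ψ is not injective, hence not bijective.
For the follow-up, such an x exists: taking x = −3 ∈ ℝ gives ψ(−3) = 81 = ψ(3) with −3 ≠ 3.

-3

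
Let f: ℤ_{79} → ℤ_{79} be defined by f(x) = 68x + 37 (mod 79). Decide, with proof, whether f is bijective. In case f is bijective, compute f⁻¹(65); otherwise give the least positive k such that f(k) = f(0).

19

If f(s) = f(t), then 68s ≡ 68t (mod 79). Because gcd(68, 79) = 1, we may cancel 68 to get s ≡ t (mod 79).
We now compute 68⁻¹ mod 79 explicitly. Euclid's algorithm: 79 = 1·68 + 11, 68 = 6·11 + 2, 11 = 5·2 + 1; back-substituting gives 1 = 43·68 − 37·79, so 68⁻¹ ≡ 43 (mod 79).
For any y ∈ ℤ_{79}, x = 43(y − 37) mod 79 satisfies f(x) = 68·43(y − 37) + 37 ≡ y (since 68·43 ≡ 1 mod 79). So every y has a preimage.
Thus f is bijective.
Since f is bijective, we find f⁻¹(65): we need 68x ≡ 65 − 37 ≡ 28 (mod 79). Using 68⁻¹ = 43: x ≡ 43·28 = 1204 = 15·79 + 19, so x = 19.
Check: f(19) = 68·19 + 37 = 1329 = 16·79 + 65 ≡ 65 (mod 79).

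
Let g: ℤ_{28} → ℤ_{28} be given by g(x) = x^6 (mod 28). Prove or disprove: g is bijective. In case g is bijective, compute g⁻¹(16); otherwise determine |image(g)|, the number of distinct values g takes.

4

g(1) = 1^6 = 1.
g(3): Repeated squaring mod 28: 3^1 ≡ 3, 3^2 ≡ 3² = 9, 3^4 ≡ 9² = 81 ≡ 25. Since 6 = 4 + 2, 3^6 ≡ 25·9: 25·9 = 225 ≡ 1. So 3^6 ≡ 1 (mod 28).
So g(1) = g(3) = 1 while 1 ≠ 3, so g is not injective, hence not bijective.
Since g is not bijective, we determine |image(g)|. Computing x^6 mod 28 for each x (by repeated squaring, reducing mod 28 at every step), the values g(0), g(1), …, g(27) are: 0, 1, 8, 1, 8, 1, 8, 21, 8, 1, 8, 1, 8, 1, 0, 1, 8, 1, 8, 1, 8, 21, 8, 1, 8, 1, 8, 1.
The distinct values are {0, 1, 8, 21}; there are 4 of them.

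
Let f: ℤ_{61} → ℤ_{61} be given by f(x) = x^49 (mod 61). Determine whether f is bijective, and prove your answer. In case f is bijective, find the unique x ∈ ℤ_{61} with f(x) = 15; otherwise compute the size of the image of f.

56

Since 61 is prime, the nonzero elements of ℤ_{61} form a cyclic group of order 60.
As gcd(49, 60) = 1, raising to the 49th power is a bijection on this group: if u^49 ≡ v^49 then (uv^{−1})^49 = 1, and the only element of order dividing gcd(49, 60) = 1 is 1, so u = v.
With f(0) = 0 this makes f injective on all of ℤ_{61}, hence bijective (finite equal-size domain and codomain). In particular f is bijective.
Since f is bijective, we find the preimage of 15. The inverse of x ↦ x^49 on (ℤ_{61})^× is x ↦ x^49, because 49·49 = 2401 = 40·60 + 1 ≡ 1 (mod 60) and x^{60} = 1 for x ≠ 0 (Fermat). So f⁻¹(15) = 15^49 mod 61.
Repeated squaring mod 61: 15^1 ≡ 15, 15^2 ≡ 15² = 225 ≡ 42, 15^4 ≡ 42² = 1764 ≡ 56, 15^8 ≡ 56² = 3136 ≡ 25, 15^16 ≡ 25² = 625 ≡ 15, 15^32 ≡ 15² = 225 ≡ 42. Since 49 = 32 + 16 + 1, 15^49 ≡ 42·15·15: 42·15 = 630 ≡ 20, then 20·15 = 300 ≡ 56. So 15^49 ≡ 56 (mod 61).
Hence f⁻¹(15) = 56.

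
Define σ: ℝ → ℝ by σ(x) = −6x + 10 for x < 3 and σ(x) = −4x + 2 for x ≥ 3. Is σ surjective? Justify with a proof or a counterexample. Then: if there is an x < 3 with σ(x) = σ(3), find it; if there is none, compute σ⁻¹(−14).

Both pieces are strictly decreasing (slopes −6 and −4), so each is injective on its own interval.
The left piece maps (−∞, 3) onto (−8, ∞); the right piece maps [3, ∞) onto (−∞, −10].
The union (−8, ∞) ∪ (−∞, −10] omits the interval between −8 and −10; in particular −8 has no preimage. So σ is not surjective.
Because the two images are disjoint, no x < 3 has σ(x) = σ(3), so we compute σ⁻¹(−14): −14 lies in (−∞, −10], so solve −4x + 2 = −14: x = (−14 − 2)/(−4) = 4.

4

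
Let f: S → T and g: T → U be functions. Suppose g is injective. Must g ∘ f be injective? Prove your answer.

not injective

No. Take S = {1, 2}, T = U = {1, 2}, f(1) = f(2) = 1, and g = identity (injective).
Then (g ∘ f)(1) = (g ∘ f)(2) = 1 with 1 ≠ 2, so g ∘ f is not injective.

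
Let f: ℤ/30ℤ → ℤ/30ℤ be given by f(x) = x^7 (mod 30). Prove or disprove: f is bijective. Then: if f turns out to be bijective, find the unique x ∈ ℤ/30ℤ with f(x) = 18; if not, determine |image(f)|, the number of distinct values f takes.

Computing x^7 mod 30 for each x (by repeated squaring, reducing mod 30 at every step), the values f(0), f(1), …, f(29) are: 0, 1, 8, 27, 4, 5, 6, 13, 2, 9, 10, 11, 18, 7, 14, 15, 16, 23, 12, 19, 20, 21, 28, 17, 24, 25, 26, 3, 22, 29.
Every element of ℤ/30ℤ appears exactly once in this list, so f is a bijection, and in particular bijective.
Since f is bijective, we read off the preimage of 18 from the same table: f(12) = 18, so f⁻¹(18) = 12.

12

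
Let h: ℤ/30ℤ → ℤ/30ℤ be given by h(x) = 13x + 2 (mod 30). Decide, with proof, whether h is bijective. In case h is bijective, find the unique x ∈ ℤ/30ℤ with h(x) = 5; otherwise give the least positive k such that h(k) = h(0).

If h(u) = h(v), then 13u ≡ 13v (mod 30). Because gcd(13, 30) = 1, we may cancel 13 to get u ≡ v (mod 30).
We now compute 13⁻¹ mod 30 explicitly. Euclid's algorithm: 30 = 2·13 + 4, 13 = 3·4 + 1; back-substituting gives 1 = 7·13 − 3·30, so 13⁻¹ ≡ 7 (mod 30).
For any y ∈ ℤ/30ℤ, x = 7(y − 2) mod 30 satisfies h(x) = 13·7(y − 2) + 2 ≡ y (since 13·7 ≡ 1 mod 30). So every y has a preimage.
Therefore h is bijective.
Since h is bijective, we find h⁻¹(5): we need 13x ≡ 5 − 2 ≡ 3 (mod 30). Using 13⁻¹ = 7: x ≡ 7·3 = 21, so x = 21.
Check: h(21) = 13·21 + 2 = 275 = 9·30 + 5 ≡ 5 (mod 30).

21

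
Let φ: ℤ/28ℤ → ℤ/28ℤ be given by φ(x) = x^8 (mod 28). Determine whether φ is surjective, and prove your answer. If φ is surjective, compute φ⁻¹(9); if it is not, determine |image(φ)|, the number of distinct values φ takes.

φ(6): Repeated squaring mod 28: 6^1 ≡ 6, 6^2 ≡ 6² = 36 ≡ 8, 6^4 ≡ 8² = 64 ≡ 8, 6^8 ≡ 8² = 64 ≡ 8. So 6^8 ≡ 8 (mod 28).
φ(8): Repeated squaring mod 28: 8^1 ≡ 8, 8^2 ≡ 8² = 64 ≡ 8, 8^4 ≡ 8² = 64 ≡ 8, 8^8 ≡ 8² = 64 ≡ 8. So 8^8 ≡ 8 (mod 28).
So φ(6) = φ(8) = 8 while 6 ≠ 8, hence φ is not injective.
A non-injective map from the 28-element set ℤ/28ℤ to itself takes at most 27 distinct values, so it cannot be surjective. Therefore φ is not surjective.
Since φ is not surjective, we determine |image(φ)|. Computing x^8 mod 28 for each x (by repeated squaring, reducing mod 28 at every step), the values φ(0), φ(1), …, φ(27) are: 0, 1, 4, 9, 16, 25, 8, 21, 8, 25, 16, 9, 4, 1, 0, 1, 4, 9, 16, 25, 8, 21, 8, 25, 16, 9, 4, 1.
The distinct values are {0, 1, 4, 8, 9, 16, 21, 25}; there are 8 of them.

8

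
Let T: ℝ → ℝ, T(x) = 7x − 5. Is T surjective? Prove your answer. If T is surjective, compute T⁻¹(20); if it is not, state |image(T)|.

For any y ∈ ℝ, x = (y + 5)/7 satisfies T(x) = y.
So T is surjective.
Since T is surjective, we compute T⁻¹(20) = (20 + 5)/7 = 25/7.

25/7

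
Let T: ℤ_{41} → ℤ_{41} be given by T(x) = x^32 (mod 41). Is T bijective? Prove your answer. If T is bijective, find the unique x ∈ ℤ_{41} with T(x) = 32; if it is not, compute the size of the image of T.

6

T(1) = 1^32 = 1.
T(3): Repeated squaring mod 41: 3^1 ≡ 3, 3^2 ≡ 3² = 9, 3^4 ≡ 9² = 81 ≡ 40, 3^8 ≡ 40² = 1600 ≡ 1, 3^16 ≡ 1² = 1, 3^32 ≡ 1² = 1. So 3^32 ≡ 1 (mod 41).
So T(1) = T(3) = 1 while 1 ≠ 3, thus T is not injective, hence not bijective.
Since T is not bijective, we determine |image(T)|. Computing x^32 mod 41 for each x (by repeated squaring, reducing mod 41 at every step), the values T(0), T(1), …, T(40) are: 0, 1, 37, 1, 16, 16, 37, 10, 18, 1, 18, 18, 16, 37, 1, 16, 10, 18, 37, 10, 10, 10, 10, 37, 18, 10, 16, 1, 37, 16, 18, 18, 1, 18, 10, 37, 16, 16, 1, 37, 1.
The distinct values are {0, 1, 10, 16, 18, 37}; there are 6 of them.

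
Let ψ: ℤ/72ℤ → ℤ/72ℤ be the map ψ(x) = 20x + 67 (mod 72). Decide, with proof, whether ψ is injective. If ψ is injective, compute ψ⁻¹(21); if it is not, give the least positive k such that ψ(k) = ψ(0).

We have gcd(20, 72) = 4 > 1. Taking a = 0 and b = 18: ψ(0) = 67 and ψ(18) = 20·18 + 67 = 427 ≡ 67 (mod 72).
So ψ(0) = ψ(18) while 0 ≠ 18, thus ψ is not injective.
Since ψ is not injective, we find the least positive k with ψ(k) = ψ(0): this means 20k ≡ 0 (mod 72), i.e. 72 ∣ 20k. Since gcd(20, 72) = 4, dividing through by 4 this holds exactly when 18 ∣ 5k, and as gcd(5, 18) = 1, exactly when 18 ∣ k.
The smallest positive such k is 18.

18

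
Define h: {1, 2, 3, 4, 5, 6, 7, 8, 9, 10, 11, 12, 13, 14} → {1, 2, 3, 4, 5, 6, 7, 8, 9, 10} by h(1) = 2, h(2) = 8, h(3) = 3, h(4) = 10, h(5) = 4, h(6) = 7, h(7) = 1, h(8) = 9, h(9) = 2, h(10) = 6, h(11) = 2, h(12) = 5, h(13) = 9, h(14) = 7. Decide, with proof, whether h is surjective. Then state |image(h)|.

Every element of the codomain has a preimage: 1 = h(7), 2 = h(1), 3 = h(3), 4 = h(5), 5 = h(12), 6 = h(10), 7 = h(6), 8 = h(2), 9 = h(8), 10 = h(4).
So h is surjective.
The image of h is {1, 2, 3, 4, 5, 6, 7, 8, 9, 10}, which has 10 elements.

10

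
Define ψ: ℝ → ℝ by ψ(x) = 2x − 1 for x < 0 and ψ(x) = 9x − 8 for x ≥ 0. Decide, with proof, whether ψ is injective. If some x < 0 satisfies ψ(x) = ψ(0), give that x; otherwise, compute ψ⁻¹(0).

-7/2

Both pieces are strictly increasing (slopes 2 and 9), so each is injective on its own interval.
The left piece maps (−∞, 0) onto (−∞, −1); the right piece maps [0, ∞) onto [−8, ∞).
These images overlap. In particular ψ(0) = −8 (right piece), and solving 2x − 1 = −8 on the left piece gives x = −7/2 < 0.
So ψ(−7/2) = ψ(0) with −7/2 ≠ 0, and ψ is not injective. This x = −7/2 is the requested value below 0.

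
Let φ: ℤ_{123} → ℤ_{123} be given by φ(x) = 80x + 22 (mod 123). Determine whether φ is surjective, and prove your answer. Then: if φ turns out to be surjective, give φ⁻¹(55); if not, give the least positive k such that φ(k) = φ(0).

Since gcd(80, 123) = 1, 80 is invertible modulo 123. Euclid's algorithm: 123 = 1·80 + 43, 80 = 1·43 + 37, 43 = 1·37 + 6, 37 = 6·6 + 1; back-substituting gives 1 = 20·80 − 13·123, so 80⁻¹ ≡ 20 (mod 123).
For any y ∈ ℤ_{123}, x = 20(y − 22) mod 123 satisfies φ(x) = 80·20(y − 22) + 22 ≡ y (since 80·20 ≡ 1 mod 123). So every y has a preimage.
Hence φ is surjective.
Since φ is surjective, we compute φ⁻¹(55): solve 80x + 22 ≡ 55 (mod 123), i.e. 80x ≡ 33 (mod 123).
Multiplying by 80⁻¹ = 20 gives x ≡ 20·33 = 660 = 5·123 + 45 ≡ 45 (mod 123).
Check: φ(45) = 80·45 + 22 = 3622 = 29·123 + 55 ≡ 55 (mod 123).

45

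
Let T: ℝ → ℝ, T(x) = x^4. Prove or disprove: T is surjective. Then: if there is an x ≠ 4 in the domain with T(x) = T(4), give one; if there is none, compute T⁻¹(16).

-4

Since 4 is even, x^4 ≥ 0 for all x ∈ ℝ, so −1 ∈ ℝ has no preimage. Hence T is not surjective.
For the follow-up, such an x exists: taking x = −4 ∈ ℝ gives T(−4) = 256 = T(4) with −4 ≠ 4.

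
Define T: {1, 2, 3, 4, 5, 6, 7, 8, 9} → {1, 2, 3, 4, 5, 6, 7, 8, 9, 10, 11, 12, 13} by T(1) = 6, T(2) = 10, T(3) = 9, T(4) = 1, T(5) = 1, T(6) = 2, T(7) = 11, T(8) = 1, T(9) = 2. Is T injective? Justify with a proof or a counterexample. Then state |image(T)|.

T(4) = 1 = T(5) with 4 ≠ 5, so T is not injective.
The image of T is {1, 2, 6, 9, 10, 11}, which has 6 elements.

6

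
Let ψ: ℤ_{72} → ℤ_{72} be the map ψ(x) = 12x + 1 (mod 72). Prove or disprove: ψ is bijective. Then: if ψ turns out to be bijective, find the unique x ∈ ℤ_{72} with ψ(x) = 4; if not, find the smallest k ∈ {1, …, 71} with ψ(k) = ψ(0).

Recall that injectivity means: for all u, v in the domain, ψ(u) = ψ(v) implies u = v.
We have gcd(12, 72) = 12 > 1. Taking u = 0 and v = 6: ψ(0) = 1 and ψ(6) = 12·6 + 1 = 73 ≡ 1 (mod 72).
So ψ(0) = ψ(6) while 0 ≠ 6, therefore ψ is not injective, hence not bijective.
Since ψ is not bijective, we find the least positive k with ψ(k) = ψ(0): this means 12k ≡ 0 (mod 72), i.e. 72 ∣ 12k. Since gcd(12, 72) = 12, dividing through by 12 this holds exactly when 6 ∣ k.
The smallest positive such k is 6.

6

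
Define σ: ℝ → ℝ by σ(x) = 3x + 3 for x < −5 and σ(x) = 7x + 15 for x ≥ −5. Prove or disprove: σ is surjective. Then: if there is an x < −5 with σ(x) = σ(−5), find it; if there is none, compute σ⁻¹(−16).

-23/3

Both pieces are strictly increasing (slopes 3 and 7), so each is injective on its own interval.
The left piece maps (−∞, −5) onto (−∞, −12); the right piece maps [−5, ∞) onto [−20, ∞).
The union (−∞, −12) ∪ [−20, ∞) covers ℝ, so σ is surjective.
For the follow-up: the images overlap, so an x < −5 with σ(x) = σ(−5) exists. σ(−5) = −20; solving 3x + 3 = −20 for x < −5 gives x = (−20 − 3)/3 = −23/3.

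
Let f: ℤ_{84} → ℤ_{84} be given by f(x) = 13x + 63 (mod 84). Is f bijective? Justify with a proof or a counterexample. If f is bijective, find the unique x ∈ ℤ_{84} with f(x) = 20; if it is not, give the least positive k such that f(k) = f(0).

Suppose f(s) = f(t) in ℤ_{84}. Then 13s + 63 ≡ 13t + 63 (mod 84), hence 13(s − t) ≡ 0 (mod 84).
Since gcd(13, 84) = 1, 13 is invertible modulo 84, therefore s − t ≡ 0 (mod 84), i.e. s = t.
We now compute 13⁻¹ mod 84 explicitly. Euclid's algorithm: 84 = 6·13 + 6, 13 = 2·6 + 1; back-substituting gives 1 = 13·13 − 2·84, so 13⁻¹ ≡ 13 (mod 84).
For any y ∈ ℤ_{84}, x = 13(y − 63) mod 84 satisfies f(x) = 13·13(y − 63) + 63 ≡ y (since 13·13 ≡ 1 mod 84). So every y has a preimage.
Therefore f is bijective.
Since f is bijective, we compute f⁻¹(20): solve 13x + 63 ≡ 20 (mod 84), i.e. 13x ≡ 41 (mod 84).
Multiplying by 13⁻¹ = 13 gives x ≡ 13·41 = 533 = 6·84 + 29 ≡ 29 (mod 84).
Check: f(29) = 13·29 + 63 = 440 = 5·84 + 20 ≡ 20 (mod 84).

29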